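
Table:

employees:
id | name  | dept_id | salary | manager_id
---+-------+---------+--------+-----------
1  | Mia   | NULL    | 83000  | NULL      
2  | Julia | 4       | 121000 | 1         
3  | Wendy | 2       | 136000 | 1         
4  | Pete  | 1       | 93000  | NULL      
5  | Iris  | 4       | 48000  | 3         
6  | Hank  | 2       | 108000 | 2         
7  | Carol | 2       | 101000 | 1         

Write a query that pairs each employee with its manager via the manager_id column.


This is a self-join: employees is joined to a second copy of itself, matching each row's manager_id to another row's id. Use LEFT JOIN so rows with manager_id=NULL are kept.
  - employee 1 (Mia): manager_id=NULL -> NULL
  - employee 2 (Julia): manager_id=1 -> Mia
  - employee 3 (Wendy): manager_id=1 -> Mia
  - employee 4 (Pete): manager_id=NULL -> NULL
  - employee 5 (Iris): manager_id=3 -> Wendy
  - employee 6 (Hank): manager_id=2 -> Julia
  - employee 7 (Carol): manager_id=1 -> Mia

SQL:
SELECT a.name AS item, b.name AS manager
FROM employees a
LEFT JOIN employees b ON a.manager_id = b.id

Result:
item  | manager
------+--------
Mia   | NULL   
Julia | Mia    
Wendy | Mia    
Pete  | NULL   
Iris  | Wendy  
Hank  | Julia  
Carol | Mia    


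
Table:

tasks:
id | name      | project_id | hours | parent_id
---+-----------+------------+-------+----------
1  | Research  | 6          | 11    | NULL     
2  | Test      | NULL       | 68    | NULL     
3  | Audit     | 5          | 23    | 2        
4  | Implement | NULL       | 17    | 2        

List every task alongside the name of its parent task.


This is a self-join: tasks is joined to a second copy of itself, matching each row's parent_id to another row's id. Use LEFT JOIN so rows with parent_id=NULL are kept.
  - task 1 (Research): parent_id=NULL -> NULL
  - task 2 (Test): parent_id=NULL -> NULL
  - task 3 (Audit): parent_id=2 -> Test
  - task 4 (Implement): parent_id=2 -> Test

SQL:
SELECT a.name AS item, b.name AS parent
FROM tasks a
LEFT JOIN tasks b ON a.parent_id = b.id

Result:
item      | parent
----------+-------
Research  | NULL  
Test      | NULL  
Audit     | Test  
Implement | Test  


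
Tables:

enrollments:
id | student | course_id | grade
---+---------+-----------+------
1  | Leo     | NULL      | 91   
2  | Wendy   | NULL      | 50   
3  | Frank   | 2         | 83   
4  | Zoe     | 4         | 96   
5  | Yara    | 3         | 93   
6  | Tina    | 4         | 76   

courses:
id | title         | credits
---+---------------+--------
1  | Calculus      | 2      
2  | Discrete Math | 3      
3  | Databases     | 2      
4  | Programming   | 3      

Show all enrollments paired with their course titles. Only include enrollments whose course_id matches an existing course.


INNER JOIN keeps only enrollments rows whose course_id matches an id in courses. Walk through each enrollment:
  - enrollment 1 (Leo): course_id=NULL, no match -> dropped
  - enrollment 2 (Wendy): course_id=NULL, no match -> dropped
  - enrollment 3 (Frank): course_id=2 -> matches Discrete Math
  - enrollment 4 (Zoe): course_id=4 -> matches Programming
  - enrollment 5 (Yara): course_id=3 -> matches Databases
  - enrollment 6 (Tina): course_id=4 -> matches Programming
So 2 of 6 rows are dropped.

SQL:
SELECT a.student, b.title AS course
FROM enrollments a
INNER JOIN courses b ON a.course_id = b.id

Result:
student | course       
--------+--------------
Frank   | Discrete Math
Zoe     | Programming  
Yara    | Databases    
Tina    | Programming  


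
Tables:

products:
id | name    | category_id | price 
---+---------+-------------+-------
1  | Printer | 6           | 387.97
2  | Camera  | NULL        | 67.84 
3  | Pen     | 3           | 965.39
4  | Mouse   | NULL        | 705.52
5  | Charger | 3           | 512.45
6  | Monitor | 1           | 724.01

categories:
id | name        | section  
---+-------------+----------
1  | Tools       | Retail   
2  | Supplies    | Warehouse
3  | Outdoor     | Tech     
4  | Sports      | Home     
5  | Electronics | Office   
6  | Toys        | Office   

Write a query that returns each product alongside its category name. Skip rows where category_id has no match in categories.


INNER JOIN keeps only products rows whose category_id matches an id in categories. Walk through each product:
  - product 1 (Printer): category_id=6 -> matches Toys
  - product 2 (Camera): category_id=NULL, no match -> dropped
  - product 3 (Pen): category_id=3 -> matches Outdoor
  - product 4 (Mouse): category_id=NULL, no match -> dropped
  - product 5 (Charger): category_id=3 -> matches Outdoor
  - product 6 (Monitor): category_id=1 -> matches Tools
So 2 of 6 rows are dropped.

SQL:
SELECT a.name, b.name AS category
FROM products a
INNER JOIN categories b ON a.category_id = b.id

Result:
name    | category
--------+---------
Printer | Toys    
Pen     | Outdoor 
Charger | Outdoor 
Monitor | Tools   


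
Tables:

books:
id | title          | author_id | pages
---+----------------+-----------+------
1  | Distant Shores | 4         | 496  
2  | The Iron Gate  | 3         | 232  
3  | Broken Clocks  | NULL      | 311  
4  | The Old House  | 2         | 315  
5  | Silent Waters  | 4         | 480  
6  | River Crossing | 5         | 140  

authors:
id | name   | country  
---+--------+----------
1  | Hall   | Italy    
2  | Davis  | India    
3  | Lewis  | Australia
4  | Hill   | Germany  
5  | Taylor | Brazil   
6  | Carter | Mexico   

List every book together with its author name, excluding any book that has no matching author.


INNER JOIN keeps only books rows whose author_id matches an id in authors. Walk through each book:
  - book 1 (Distant Shores): author_id=4 -> matches Hill
  - book 2 (The Iron Gate): author_id=3 -> matches Lewis
  - book 3 (Broken Clocks): author_id=NULL, no match -> dropped
  - book 4 (The Old House): author_id=2 -> matches Davis
  - book 5 (Silent Waters): author_id=4 -> matches Hill
  - book 6 (River Crossing): author_id=5 -> matches Taylor
So 1 of 6 rows is dropped.

SQL:
SELECT a.title, b.name AS author
FROM books a
INNER JOIN authors b ON a.author_id = b.id

Result:
title          | author
---------------+-------
Distant Shores | Hill  
The Iron Gate  | Lewis 
The Old House  | Davis 
Silent Waters  | Hill  
River Crossing | Taylor


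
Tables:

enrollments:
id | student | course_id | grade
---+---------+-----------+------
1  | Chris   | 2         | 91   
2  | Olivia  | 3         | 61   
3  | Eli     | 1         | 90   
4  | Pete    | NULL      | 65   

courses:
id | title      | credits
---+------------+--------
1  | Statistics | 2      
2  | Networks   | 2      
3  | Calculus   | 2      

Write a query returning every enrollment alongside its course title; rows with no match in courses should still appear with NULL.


LEFT JOIN keeps every row from enrollments (the left table); where course_id has no match in courses, the course columns become NULL. Walk through each enrollment:
  - enrollment 1 (Chris): course_id=2 -> matches Networks
  - enrollment 2 (Olivia): course_id=3 -> matches Calculus
  - enrollment 3 (Eli): course_id=1 -> matches Statistics
  - enrollment 4 (Pete): course_id=NULL, no match -> kept with NULL
All 4 rows appear; 1 has NULL course.

SQL:
SELECT a.student, b.title AS course
FROM enrollments a
LEFT JOIN courses b ON a.course_id = b.id

Result:
student | course    
--------+-----------
Chris   | Networks  
Olivia  | Calculus  
Eli     | Statistics
Pete    | NULL      


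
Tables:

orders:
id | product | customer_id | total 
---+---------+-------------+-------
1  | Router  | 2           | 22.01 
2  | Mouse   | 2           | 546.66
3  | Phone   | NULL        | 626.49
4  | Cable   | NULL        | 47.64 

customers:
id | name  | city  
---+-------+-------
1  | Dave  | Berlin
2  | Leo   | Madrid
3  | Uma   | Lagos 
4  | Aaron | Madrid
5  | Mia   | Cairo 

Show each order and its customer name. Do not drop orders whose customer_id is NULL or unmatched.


LEFT JOIN keeps every row from orders (the left table); where customer_id has no match in customers, the customer columns become NULL. Walk through each order:
  - order 1 (Router): customer_id=2 -> matches Leo
  - order 2 (Mouse): customer_id=2 -> matches Leo
  - order 3 (Phone): customer_id=NULL, no match -> kept with NULL
  - order 4 (Cable): customer_id=NULL, no match -> kept with NULL
All 4 rows appear; 2 have NULL customer.

SQL:
SELECT a.product, b.name AS customer
FROM orders a
LEFT JOIN customers b ON a.customer_id = b.id

Result:
product | customer
--------+---------
Router  | Leo     
Mouse   | Leo     
Phone   | NULL    
Cable   | NULL    


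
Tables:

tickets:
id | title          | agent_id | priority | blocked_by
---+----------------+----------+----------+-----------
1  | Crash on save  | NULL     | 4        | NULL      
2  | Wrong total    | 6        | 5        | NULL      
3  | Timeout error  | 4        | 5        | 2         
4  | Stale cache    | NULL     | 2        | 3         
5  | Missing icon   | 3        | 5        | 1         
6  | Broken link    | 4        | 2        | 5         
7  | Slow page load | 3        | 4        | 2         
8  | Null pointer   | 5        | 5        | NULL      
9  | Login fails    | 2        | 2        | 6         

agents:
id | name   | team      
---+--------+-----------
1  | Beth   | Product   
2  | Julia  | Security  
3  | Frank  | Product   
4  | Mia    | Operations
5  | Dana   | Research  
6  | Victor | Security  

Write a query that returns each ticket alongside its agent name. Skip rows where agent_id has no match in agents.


INNER JOIN keeps only tickets rows whose agent_id matches an id in agents. Walk through each ticket:
  - ticket 1 (Crash on save): agent_id=NULL, no match -> dropped
  - ticket 2 (Wrong total): agent_id=6 -> matches Victor
  - ticket 3 (Timeout error): agent_id=4 -> matches Mia
  - ticket 4 (Stale cache): agent_id=NULL, no match -> dropped
  - ticket 5 (Missing icon): agent_id=3 -> matches Frank
  - ticket 6 (Broken link): agent_id=4 -> matches Mia
  - ticket 7 (Slow page load): agent_id=3 -> matches Frank
  - ticket 8 (Null pointer): agent_id=5 -> matches Dana
  - ticket 9 (Login fails): agent_id=2 -> matches Julia
So 2 of 9 rows are dropped.

SQL:
SELECT a.title, b.name AS agent
FROM tickets a
INNER JOIN agents b ON a.agent_id = b.id

Result:
title          | agent 
---------------+-------
Wrong total    | Victor
Timeout error  | Mia   
Missing icon   | Frank 
Broken link    | Mia   
Slow page load | Frank 
Null pointer   | Dana  
Login fails    | Julia 


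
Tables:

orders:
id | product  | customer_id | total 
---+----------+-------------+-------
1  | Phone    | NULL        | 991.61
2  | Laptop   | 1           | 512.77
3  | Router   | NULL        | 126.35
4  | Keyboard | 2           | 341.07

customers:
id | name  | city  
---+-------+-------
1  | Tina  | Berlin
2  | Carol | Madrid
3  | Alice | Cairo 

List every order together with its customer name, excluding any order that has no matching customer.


INNER JOIN keeps only orders rows whose customer_id matches an id in customers. Walk through each order:
  - order 1 (Phone): customer_id=NULL, no match -> dropped
  - order 2 (Laptop): customer_id=1 -> matches Tina
  - order 3 (Router): customer_id=NULL, no match -> dropped
  - order 4 (Keyboard): customer_id=2 -> matches Carol
So 2 of 4 rows are dropped.

SQL:
SELECT a.product, b.name AS customer
FROM orders a
INNER JOIN customers b ON a.customer_id = b.id

Result:
product  | customer
---------+---------
Laptop   | Tina    
Keyboard | Carol   


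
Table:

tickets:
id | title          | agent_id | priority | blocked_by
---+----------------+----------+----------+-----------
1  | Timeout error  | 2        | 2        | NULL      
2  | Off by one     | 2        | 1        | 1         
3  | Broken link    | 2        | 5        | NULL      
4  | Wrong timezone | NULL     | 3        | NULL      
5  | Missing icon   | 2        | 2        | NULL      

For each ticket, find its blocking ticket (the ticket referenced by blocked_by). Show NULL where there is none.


This is a self-join: tickets is joined to a second copy of itself, matching each row's blocked_by to another row's id. Use LEFT JOIN so rows with blocked_by=NULL are kept.
  - ticket 1 (Timeout error): blocked_by=NULL -> NULL
  - ticket 2 (Off by one): blocked_by=1 -> Timeout error
  - ticket 3 (Broken link): blocked_by=NULL -> NULL
  - ticket 4 (Wrong timezone): blocked_by=NULL -> NULL
  - ticket 5 (Missing icon): blocked_by=NULL -> NULL

SQL:
SELECT a.title AS item, b.title AS blocked_by
FROM tickets a
LEFT JOIN tickets b ON a.blocked_by = b.id

Result:
item           | blocked_by   
---------------+--------------
Timeout error  | NULL         
Off by one     | Timeout error
Broken link    | NULL         
Wrong timezone | NULL         
Missing icon   | NULL         


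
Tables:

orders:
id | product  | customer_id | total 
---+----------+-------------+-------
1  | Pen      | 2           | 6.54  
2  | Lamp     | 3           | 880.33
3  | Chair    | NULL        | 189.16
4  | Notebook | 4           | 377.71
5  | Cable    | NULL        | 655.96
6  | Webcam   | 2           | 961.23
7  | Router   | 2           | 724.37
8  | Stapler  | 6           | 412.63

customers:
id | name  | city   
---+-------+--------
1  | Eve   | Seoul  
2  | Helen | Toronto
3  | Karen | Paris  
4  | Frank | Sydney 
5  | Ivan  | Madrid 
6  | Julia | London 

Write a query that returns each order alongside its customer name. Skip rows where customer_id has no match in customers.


INNER JOIN keeps only orders rows whose customer_id matches an id in customers. Walk through each order:
  - order 1 (Pen): customer_id=2 -> matches Helen
  - order 2 (Lamp): customer_id=3 -> matches Karen
  - order 3 (Chair): customer_id=NULL, no match -> dropped
  - order 4 (Notebook): customer_id=4 -> matches Frank
  - order 5 (Cable): customer_id=NULL, no match -> dropped
  - order 6 (Webcam): customer_id=2 -> matches Helen
  - order 7 (Router): customer_id=2 -> matches Helen
  - order 8 (Stapler): customer_id=6 -> matches Julia
So 2 of 8 rows are dropped.

SQL:
SELECT a.product, b.name AS customer
FROM orders a
INNER JOIN customers b ON a.customer_id = b.id

Result:
product  | customer
---------+---------
Pen      | Helen   
Lamp     | Karen   
Notebook | Frank   
Webcam   | Helen   
Router   | Helen   
Stapler  | Julia   


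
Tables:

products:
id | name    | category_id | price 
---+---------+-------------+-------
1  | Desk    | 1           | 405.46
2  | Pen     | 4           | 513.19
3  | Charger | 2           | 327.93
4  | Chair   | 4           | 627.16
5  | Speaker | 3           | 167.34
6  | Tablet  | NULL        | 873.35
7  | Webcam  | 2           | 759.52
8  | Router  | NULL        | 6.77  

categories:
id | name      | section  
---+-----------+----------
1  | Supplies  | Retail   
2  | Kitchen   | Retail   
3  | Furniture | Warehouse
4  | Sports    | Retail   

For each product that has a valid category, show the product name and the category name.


INNER JOIN keeps only products rows whose category_id matches an id in categories. Walk through each product:
  - product 1 (Desk): category_id=1 -> matches Supplies
  - product 2 (Pen): category_id=4 -> matches Sports
  - product 3 (Charger): category_id=2 -> matches Kitchen
  - product 4 (Chair): category_id=4 -> matches Sports
  - product 5 (Speaker): category_id=3 -> matches Furniture
  - product 6 (Tablet): category_id=NULL, no match -> dropped
  - product 7 (Webcam): category_id=2 -> matches Kitchen
  - product 8 (Router): category_id=NULL, no match -> dropped
So 2 of 8 rows are dropped.

SQL:
SELECT a.name, b.name AS category
FROM products a
INNER JOIN categories b ON a.category_id = b.id

Result:
name    | category 
--------+----------
Desk    | Supplies 
Pen     | Sports   
Charger | Kitchen  
Chair   | Sports   
Speaker | Furniture
Webcam  | Kitchen  


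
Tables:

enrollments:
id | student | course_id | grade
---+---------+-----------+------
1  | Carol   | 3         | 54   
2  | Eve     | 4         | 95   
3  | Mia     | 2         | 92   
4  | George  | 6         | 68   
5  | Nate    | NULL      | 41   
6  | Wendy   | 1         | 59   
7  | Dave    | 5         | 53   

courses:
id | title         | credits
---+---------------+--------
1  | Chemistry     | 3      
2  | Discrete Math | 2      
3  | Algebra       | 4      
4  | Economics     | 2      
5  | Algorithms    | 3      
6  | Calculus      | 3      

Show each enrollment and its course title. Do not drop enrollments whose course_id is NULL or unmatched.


LEFT JOIN keeps every row from enrollments (the left table); where course_id has no match in courses, the course columns become NULL. Walk through each enrollment:
  - enrollment 1 (Carol): course_id=3 -> matches Algebra
  - enrollment 2 (Eve): course_id=4 -> matches Economics
  - enrollment 3 (Mia): course_id=2 -> matches Discrete Math
  - enrollment 4 (George): course_id=6 -> matches Calculus
  - enrollment 5 (Nate): course_id=NULL, no match -> kept with NULL
  - enrollment 6 (Wendy): course_id=1 -> matches Chemistry
  - enrollment 7 (Dave): course_id=5 -> matches Algorithms
All 7 rows appear; 1 has NULL course.

SQL:
SELECT a.student, b.title AS course
FROM enrollments a
LEFT JOIN courses b ON a.course_id = b.id

Result:
student | course       
--------+--------------
Carol   | Algebra      
Eve     | Economics    
Mia     | Discrete Math
George  | Calculus     
Nate    | NULL         
Wendy   | Chemistry    
Dave    | Algorithms   


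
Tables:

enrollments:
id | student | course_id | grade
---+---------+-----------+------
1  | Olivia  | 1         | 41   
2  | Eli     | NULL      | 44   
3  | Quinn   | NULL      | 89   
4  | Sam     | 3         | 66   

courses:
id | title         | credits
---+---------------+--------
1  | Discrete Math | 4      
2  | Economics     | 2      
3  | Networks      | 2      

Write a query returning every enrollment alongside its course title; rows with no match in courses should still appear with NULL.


LEFT JOIN keeps every row from enrollments (the left table); where course_id has no match in courses, the course columns become NULL. Walk through each enrollment:
  - enrollment 1 (Olivia): course_id=1 -> matches Discrete Math
  - enrollment 2 (Eli): course_id=NULL, no match -> kept with NULL
  - enrollment 3 (Quinn): course_id=NULL, no match -> kept with NULL
  - enrollment 4 (Sam): course_id=3 -> matches Networks
All 4 rows appear; 2 have NULL course.

SQL:
SELECT a.student, b.title AS course
FROM enrollments a
LEFT JOIN courses b ON a.course_id = b.id

Result:
student | course       
--------+--------------
Olivia  | Discrete Math
Eli     | NULL         
Quinn   | NULL         
Sam     | Networks     


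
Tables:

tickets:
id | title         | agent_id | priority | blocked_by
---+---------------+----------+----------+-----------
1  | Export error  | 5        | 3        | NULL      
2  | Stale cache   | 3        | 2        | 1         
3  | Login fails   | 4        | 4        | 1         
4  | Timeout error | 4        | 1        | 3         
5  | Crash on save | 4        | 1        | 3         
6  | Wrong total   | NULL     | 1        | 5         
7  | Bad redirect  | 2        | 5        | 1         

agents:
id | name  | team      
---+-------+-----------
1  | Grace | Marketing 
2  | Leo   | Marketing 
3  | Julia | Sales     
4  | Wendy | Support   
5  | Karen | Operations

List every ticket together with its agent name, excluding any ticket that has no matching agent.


INNER JOIN keeps only tickets rows whose agent_id matches an id in agents. Walk through each ticket:
  - ticket 1 (Export error): agent_id=5 -> matches Karen
  - ticket 2 (Stale cache): agent_id=3 -> matches Julia
  - ticket 3 (Login fails): agent_id=4 -> matches Wendy
  - ticket 4 (Timeout error): agent_id=4 -> matches Wendy
  - ticket 5 (Crash on save): agent_id=4 -> matches Wendy
  - ticket 6 (Wrong total): agent_id=NULL, no match -> dropped
  - ticket 7 (Bad redirect): agent_id=2 -> matches Leo
So 1 of 7 rows is dropped.

SQL:
SELECT a.title, b.name AS agent
FROM tickets a
INNER JOIN agents b ON a.agent_id = b.id

Result:
title         | agent
--------------+------
Export error  | Karen
Stale cache   | Julia
Login fails   | Wendy
Timeout error | Wendy
Crash on save | Wendy
Bad redirect  | Leo  


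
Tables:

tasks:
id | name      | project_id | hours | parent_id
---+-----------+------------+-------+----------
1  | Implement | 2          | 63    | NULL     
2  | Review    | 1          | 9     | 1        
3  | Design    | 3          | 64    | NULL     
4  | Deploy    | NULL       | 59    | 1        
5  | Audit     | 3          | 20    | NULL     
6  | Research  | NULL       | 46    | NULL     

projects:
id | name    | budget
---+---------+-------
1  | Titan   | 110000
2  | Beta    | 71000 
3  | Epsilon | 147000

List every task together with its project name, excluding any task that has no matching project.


INNER JOIN keeps only tasks rows whose project_id matches an id in projects. Walk through each task:
  - task 1 (Implement): project_id=2 -> matches Beta
  - task 2 (Review): project_id=1 -> matches Titan
  - task 3 (Design): project_id=3 -> matches Epsilon
  - task 4 (Deploy): project_id=NULL, no match -> dropped
  - task 5 (Audit): project_id=3 -> matches Epsilon
  - task 6 (Research): project_id=NULL, no match -> dropped
So 2 of 6 rows are dropped.

SQL:
SELECT a.name, b.name AS project
FROM tasks a
INNER JOIN projects b ON a.project_id = b.id

Result:
name      | project
----------+--------
Implement | Beta   
Review    | Titan  
Design    | Epsilon
Audit     | Epsilon


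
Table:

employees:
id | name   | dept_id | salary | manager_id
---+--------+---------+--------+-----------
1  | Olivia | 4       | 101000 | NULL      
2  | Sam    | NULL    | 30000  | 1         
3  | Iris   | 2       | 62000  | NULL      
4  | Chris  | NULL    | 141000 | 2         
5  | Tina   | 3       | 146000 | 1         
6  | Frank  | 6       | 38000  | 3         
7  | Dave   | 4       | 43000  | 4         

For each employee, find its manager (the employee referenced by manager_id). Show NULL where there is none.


This is a self-join: employees is joined to a second copy of itself, matching each row's manager_id to another row's id. Use LEFT JOIN so rows with manager_id=NULL are kept.
  - employee 1 (Olivia): manager_id=NULL -> NULL
  - employee 2 (Sam): manager_id=1 -> Olivia
  - employee 3 (Iris): manager_id=NULL -> NULL
  - employee 4 (Chris): manager_id=2 -> Sam
  - employee 5 (Tina): manager_id=1 -> Olivia
  - employee 6 (Frank): manager_id=3 -> Iris
  - employee 7 (Dave): manager_id=4 -> Chris

SQL:
SELECT a.name AS item, b.name AS manager
FROM employees a
LEFT JOIN employees b ON a.manager_id = b.id

Result:
item   | manager
-------+--------
Olivia | NULL   
Sam    | Olivia 
Iris   | NULL   
Chris  | Sam    
Tina   | Olivia 
Frank  | Iris   
Dave   | Chris  


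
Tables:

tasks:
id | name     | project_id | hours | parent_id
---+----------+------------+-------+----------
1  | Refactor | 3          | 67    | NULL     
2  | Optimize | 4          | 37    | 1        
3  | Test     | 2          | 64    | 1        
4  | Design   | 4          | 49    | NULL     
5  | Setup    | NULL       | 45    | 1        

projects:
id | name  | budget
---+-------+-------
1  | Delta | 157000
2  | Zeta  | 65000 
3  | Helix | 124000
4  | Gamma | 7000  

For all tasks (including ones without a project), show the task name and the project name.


LEFT JOIN keeps every row from tasks (the left table); where project_id has no match in projects, the project columns become NULL. Walk through each task:
  - task 1 (Refactor): project_id=3 -> matches Helix
  - task 2 (Optimize): project_id=4 -> matches Gamma
  - task 3 (Test): project_id=2 -> matches Zeta
  - task 4 (Design): project_id=4 -> matches Gamma
  - task 5 (Setup): project_id=NULL, no match -> kept with NULL
All 5 rows appear; 1 has NULL project.

SQL:
SELECT a.name, b.name AS project
FROM tasks a
LEFT JOIN projects b ON a.project_id = b.id

Result:
name     | project
---------+--------
Refactor | Helix  
Optimize | Gamma  
Test     | Zeta   
Design   | Gamma  
Setup    | NULL   


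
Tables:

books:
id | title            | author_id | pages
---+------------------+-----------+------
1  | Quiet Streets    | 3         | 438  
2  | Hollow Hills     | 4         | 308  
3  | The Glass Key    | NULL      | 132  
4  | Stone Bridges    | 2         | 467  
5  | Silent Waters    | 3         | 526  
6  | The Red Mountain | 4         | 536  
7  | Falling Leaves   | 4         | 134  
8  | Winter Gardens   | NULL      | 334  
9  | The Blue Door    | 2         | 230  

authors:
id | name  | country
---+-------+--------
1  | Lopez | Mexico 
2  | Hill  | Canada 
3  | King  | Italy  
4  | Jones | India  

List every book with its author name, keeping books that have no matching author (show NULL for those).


LEFT JOIN keeps every row from books (the left table); where author_id has no match in authors, the author columns become NULL. Walk through each book:
  - book 1 (Quiet Streets): author_id=3 -> matches King
  - book 2 (Hollow Hills): author_id=4 -> matches Jones
  - book 3 (The Glass Key): author_id=NULL, no match -> kept with NULL
  - book 4 (Stone Bridges): author_id=2 -> matches Hill
  - book 5 (Silent Waters): author_id=3 -> matches King
  - book 6 (The Red Mountain): author_id=4 -> matches Jones
  - book 7 (Falling Leaves): author_id=4 -> matches Jones
  - book 8 (Winter Gardens): author_id=NULL, no match -> kept with NULL
  - book 9 (The Blue Door): author_id=2 -> matches Hill
All 9 rows appear; 2 have NULL author.

SQL:
SELECT a.title, b.name AS author
FROM books a
LEFT JOIN authors b ON a.author_id = b.id

Result:
title            | author
-----------------+-------
Quiet Streets    | King  
Hollow Hills     | Jones 
The Glass Key    | NULL  
Stone Bridges    | Hill  
Silent Waters    | King  
The Red Mountain | Jones 
Falling Leaves   | Jones 
Winter Gardens   | NULL  
The Blue Door    | Hill  


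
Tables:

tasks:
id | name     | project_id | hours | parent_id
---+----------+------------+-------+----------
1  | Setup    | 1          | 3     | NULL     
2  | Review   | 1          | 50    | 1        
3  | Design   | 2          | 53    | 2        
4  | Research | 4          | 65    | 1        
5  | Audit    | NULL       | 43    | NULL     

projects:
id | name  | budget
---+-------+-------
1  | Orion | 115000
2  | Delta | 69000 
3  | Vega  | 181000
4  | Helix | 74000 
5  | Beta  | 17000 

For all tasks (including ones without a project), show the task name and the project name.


LEFT JOIN keeps every row from tasks (the left table); where project_id has no match in projects, the project columns become NULL. Walk through each task:
  - task 1 (Setup): project_id=1 -> matches Orion
  - task 2 (Review): project_id=1 -> matches Orion
  - task 3 (Design): project_id=2 -> matches Delta
  - task 4 (Research): project_id=4 -> matches Helix
  - task 5 (Audit): project_id=NULL, no match -> kept with NULL
All 5 rows appear; 1 has NULL project.

SQL:
SELECT a.name, b.name AS project
FROM tasks a
LEFT JOIN projects b ON a.project_id = b.id

Result:
name     | project
---------+--------
Setup    | Orion  
Review   | Orion  
Design   | Delta  
Research | Helix  
Audit    | NULL   


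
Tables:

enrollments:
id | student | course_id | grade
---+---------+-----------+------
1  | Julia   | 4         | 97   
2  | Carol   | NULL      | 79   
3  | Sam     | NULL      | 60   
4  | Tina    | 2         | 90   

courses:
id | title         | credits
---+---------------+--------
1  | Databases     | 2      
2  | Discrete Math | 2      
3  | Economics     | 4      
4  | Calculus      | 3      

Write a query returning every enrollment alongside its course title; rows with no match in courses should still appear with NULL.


LEFT JOIN keeps every row from enrollments (the left table); where course_id has no match in courses, the course columns become NULL. Walk through each enrollment:
  - enrollment 1 (Julia): course_id=4 -> matches Calculus
  - enrollment 2 (Carol): course_id=NULL, no match -> kept with NULL
  - enrollment 3 (Sam): course_id=NULL, no match -> kept with NULL
  - enrollment 4 (Tina): course_id=2 -> matches Discrete Math
All 4 rows appear; 2 have NULL course.

SQL:
SELECT a.student, b.title AS course
FROM enrollments a
LEFT JOIN courses b ON a.course_id = b.id

Result:
student | course       
--------+--------------
Julia   | Calculus     
Carol   | NULL         
Sam     | NULL         
Tina    | Discrete Math


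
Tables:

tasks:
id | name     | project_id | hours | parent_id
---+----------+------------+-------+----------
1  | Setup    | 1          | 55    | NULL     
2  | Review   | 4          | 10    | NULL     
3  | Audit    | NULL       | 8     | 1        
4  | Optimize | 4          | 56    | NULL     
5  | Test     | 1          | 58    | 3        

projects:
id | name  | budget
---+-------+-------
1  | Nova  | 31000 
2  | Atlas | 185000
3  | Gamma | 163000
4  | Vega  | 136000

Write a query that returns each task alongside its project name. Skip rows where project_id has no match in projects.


INNER JOIN keeps only tasks rows whose project_id matches an id in projects. Walk through each task:
  - task 1 (Setup): project_id=1 -> matches Nova
  - task 2 (Review): project_id=4 -> matches Vega
  - task 3 (Audit): project_id=NULL, no match -> dropped
  - task 4 (Optimize): project_id=4 -> matches Vega
  - task 5 (Test): project_id=1 -> matches Nova
So 1 of 5 rows is dropped.

SQL:
SELECT a.name, b.name AS project
FROM tasks a
INNER JOIN projects b ON a.project_id = b.id

Result:
name     | project
---------+--------
Setup    | Nova   
Review   | Vega   
Optimize | Vega   
Test     | Nova   


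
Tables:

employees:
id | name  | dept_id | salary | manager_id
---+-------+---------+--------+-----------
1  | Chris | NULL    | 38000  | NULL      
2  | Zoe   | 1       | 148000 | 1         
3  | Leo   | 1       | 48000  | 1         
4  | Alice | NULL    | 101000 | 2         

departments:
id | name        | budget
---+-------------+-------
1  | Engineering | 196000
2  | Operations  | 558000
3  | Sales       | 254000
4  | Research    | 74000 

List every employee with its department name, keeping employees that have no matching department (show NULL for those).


LEFT JOIN keeps every row from employees (the left table); where dept_id has no match in departments, the department columns become NULL. Walk through each employee:
  - employee 1 (Chris): dept_id=NULL, no match -> kept with NULL
  - employee 2 (Zoe): dept_id=1 -> matches Engineering
  - employee 3 (Leo): dept_id=1 -> matches Engineering
  - employee 4 (Alice): dept_id=NULL, no match -> kept with NULL
All 4 rows appear; 2 have NULL department.

SQL:
SELECT a.name, b.name AS department
FROM employees a
LEFT JOIN departments b ON a.dept_id = b.id

Result:
name  | department 
------+------------
Chris | NULL       
Zoe   | Engineering
Leo   | Engineering
Alice | NULL       


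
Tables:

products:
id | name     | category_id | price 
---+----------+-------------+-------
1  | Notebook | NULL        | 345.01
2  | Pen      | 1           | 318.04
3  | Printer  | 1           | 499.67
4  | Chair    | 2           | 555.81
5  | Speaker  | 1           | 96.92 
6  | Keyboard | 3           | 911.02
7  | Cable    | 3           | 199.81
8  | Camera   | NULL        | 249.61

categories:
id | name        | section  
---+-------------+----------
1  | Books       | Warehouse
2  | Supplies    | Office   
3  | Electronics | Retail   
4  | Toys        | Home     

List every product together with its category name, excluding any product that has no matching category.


INNER JOIN keeps only products rows whose category_id matches an id in categories. Walk through each product:
  - product 1 (Notebook): category_id=NULL, no match -> dropped
  - product 2 (Pen): category_id=1 -> matches Books
  - product 3 (Printer): category_id=1 -> matches Books
  - product 4 (Chair): category_id=2 -> matches Supplies
  - product 5 (Speaker): category_id=1 -> matches Books
  - product 6 (Keyboard): category_id=3 -> matches Electronics
  - product 7 (Cable): category_id=3 -> matches Electronics
  - product 8 (Camera): category_id=NULL, no match -> dropped
So 2 of 8 rows are dropped.

SQL:
SELECT a.name, b.name AS category
FROM products a
INNER JOIN categories b ON a.category_id = b.id

Result:
name     | category   
---------+------------
Pen      | Books      
Printer  | Books      
Chair    | Supplies   
Speaker  | Books      
Keyboard | Electronics
Cable    | Electronics


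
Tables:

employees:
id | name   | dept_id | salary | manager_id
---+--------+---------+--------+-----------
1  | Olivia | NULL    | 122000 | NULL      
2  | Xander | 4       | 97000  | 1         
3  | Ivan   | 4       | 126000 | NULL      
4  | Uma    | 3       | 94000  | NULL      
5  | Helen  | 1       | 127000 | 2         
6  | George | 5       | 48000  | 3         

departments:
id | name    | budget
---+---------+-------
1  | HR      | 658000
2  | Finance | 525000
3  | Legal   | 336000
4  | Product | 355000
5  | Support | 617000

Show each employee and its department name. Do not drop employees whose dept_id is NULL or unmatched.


LEFT JOIN keeps every row from employees (the left table); where dept_id has no match in departments, the department columns become NULL. Walk through each employee:
  - employee 1 (Olivia): dept_id=NULL, no match -> kept with NULL
  - employee 2 (Xander): dept_id=4 -> matches Product
  - employee 3 (Ivan): dept_id=4 -> matches Product
  - employee 4 (Uma): dept_id=3 -> matches Legal
  - employee 5 (Helen): dept_id=1 -> matches HR
  - employee 6 (George): dept_id=5 -> matches Support
All 6 rows appear; 1 has NULL department.

SQL:
SELECT a.name, b.name AS department
FROM employees a
LEFT JOIN departments b ON a.dept_id = b.id

Result:
name   | department
-------+-----------
Olivia | NULL      
Xander | Product   
Ivan   | Product   
Uma    | Legal     
Helen  | HR        
George | Support   


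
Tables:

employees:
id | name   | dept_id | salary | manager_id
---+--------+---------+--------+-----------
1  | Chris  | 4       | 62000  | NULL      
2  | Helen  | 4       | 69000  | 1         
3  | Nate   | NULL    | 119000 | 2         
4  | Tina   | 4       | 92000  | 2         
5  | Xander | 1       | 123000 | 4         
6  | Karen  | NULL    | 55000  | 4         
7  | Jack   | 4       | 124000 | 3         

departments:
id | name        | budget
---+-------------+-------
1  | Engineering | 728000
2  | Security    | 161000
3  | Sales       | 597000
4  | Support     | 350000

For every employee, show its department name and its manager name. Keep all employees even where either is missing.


Two LEFT JOINs from the same base table employees: one to departments via dept_id, one to employees itself via manager_id. Both are LEFT so every employee is preserved.
Match against departments:
  - employee 1 (Chris): dept_id=4 -> matches Support
  - employee 2 (Helen): dept_id=4 -> matches Support
  - employee 3 (Nate): dept_id=NULL, no match -> kept with NULL
  - employee 4 (Tina): dept_id=4 -> matches Support
  - employee 5 (Xander): dept_id=1 -> matches Engineering
  - employee 6 (Karen): dept_id=NULL, no match -> kept with NULL
  - employee 7 (Jack): dept_id=4 -> matches Support
Match against employees (self):
  - employee 1 (Chris): manager_id=NULL -> NULL
  - employee 2 (Helen): manager_id=1 -> Chris
  - employee 3 (Nate): manager_id=2 -> Helen
  - employee 4 (Tina): manager_id=2 -> Helen
  - employee 5 (Xander): manager_id=4 -> Tina
  - employee 6 (Karen): manager_id=4 -> Tina
  - employee 7 (Jack): manager_id=3 -> Nate

SQL:
SELECT a.name, b.name AS department, c.name AS manager
FROM employees a
LEFT JOIN departments b ON a.dept_id = b.id
LEFT JOIN employees c ON a.manager_id = c.id

Result:
name   | department  | manager
-------+-------------+--------
Chris  | Support     | NULL   
Helen  | Support     | Chris  
Nate   | NULL        | Helen  
Tina   | Support     | Helen  
Xander | Engineering | Tina   
Karen  | NULL        | Tina   
Jack   | Support     | Nate   


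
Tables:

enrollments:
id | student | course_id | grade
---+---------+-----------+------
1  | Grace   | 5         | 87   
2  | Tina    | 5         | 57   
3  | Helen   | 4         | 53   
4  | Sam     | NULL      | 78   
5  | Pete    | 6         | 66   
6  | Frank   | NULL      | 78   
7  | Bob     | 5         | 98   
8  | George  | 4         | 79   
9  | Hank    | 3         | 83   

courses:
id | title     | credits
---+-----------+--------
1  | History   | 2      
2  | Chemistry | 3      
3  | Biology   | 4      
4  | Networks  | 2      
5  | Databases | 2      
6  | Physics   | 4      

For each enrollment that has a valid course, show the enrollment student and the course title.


INNER JOIN keeps only enrollments rows whose course_id matches an id in courses. Walk through each enrollment:
  - enrollment 1 (Grace): course_id=5 -> matches Databases
  - enrollment 2 (Tina): course_id=5 -> matches Databases
  - enrollment 3 (Helen): course_id=4 -> matches Networks
  - enrollment 4 (Sam): course_id=NULL, no match -> dropped
  - enrollment 5 (Pete): course_id=6 -> matches Physics
  - enrollment 6 (Frank): course_id=NULL, no match -> dropped
  - enrollment 7 (Bob): course_id=5 -> matches Databases
  - enrollment 8 (George): course_id=4 -> matches Networks
  - enrollment 9 (Hank): course_id=3 -> matches Biology
So 2 of 9 rows are dropped.

SQL:
SELECT a.student, b.title AS course
FROM enrollments a
INNER JOIN courses b ON a.course_id = b.id

Result:
student | course   
--------+----------
Grace   | Databases
Tina    | Databases
Helen   | Networks 
Pete    | Physics  
Bob     | Databases
George  | Networks 
Hank    | Biology  


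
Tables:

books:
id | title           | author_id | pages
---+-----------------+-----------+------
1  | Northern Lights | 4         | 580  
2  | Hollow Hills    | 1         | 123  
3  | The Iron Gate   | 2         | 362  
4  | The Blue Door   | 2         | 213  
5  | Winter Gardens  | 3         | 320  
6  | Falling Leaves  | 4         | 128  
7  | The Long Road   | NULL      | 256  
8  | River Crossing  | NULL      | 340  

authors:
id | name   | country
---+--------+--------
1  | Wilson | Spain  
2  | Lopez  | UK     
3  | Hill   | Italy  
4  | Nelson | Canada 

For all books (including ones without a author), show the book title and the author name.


LEFT JOIN keeps every row from books (the left table); where author_id has no match in authors, the author columns become NULL. Walk through each book:
  - book 1 (Northern Lights): author_id=4 -> matches Nelson
  - book 2 (Hollow Hills): author_id=1 -> matches Wilson
  - book 3 (The Iron Gate): author_id=2 -> matches Lopez
  - book 4 (The Blue Door): author_id=2 -> matches Lopez
  - book 5 (Winter Gardens): author_id=3 -> matches Hill
  - book 6 (Falling Leaves): author_id=4 -> matches Nelson
  - book 7 (The Long Road): author_id=NULL, no match -> kept with NULL
  - book 8 (River Crossing): author_id=NULL, no match -> kept with NULL
All 8 rows appear; 2 have NULL author.

SQL:
SELECT a.title, b.name AS author
FROM books a
LEFT JOIN authors b ON a.author_id = b.id

Result:
title           | author
----------------+-------
Northern Lights | Nelson
Hollow Hills    | Wilson
The Iron Gate   | Lopez 
The Blue Door   | Lopez 
Winter Gardens  | Hill  
Falling Leaves  | Nelson
The Long Road   | NULL  
River Crossing  | NULL  


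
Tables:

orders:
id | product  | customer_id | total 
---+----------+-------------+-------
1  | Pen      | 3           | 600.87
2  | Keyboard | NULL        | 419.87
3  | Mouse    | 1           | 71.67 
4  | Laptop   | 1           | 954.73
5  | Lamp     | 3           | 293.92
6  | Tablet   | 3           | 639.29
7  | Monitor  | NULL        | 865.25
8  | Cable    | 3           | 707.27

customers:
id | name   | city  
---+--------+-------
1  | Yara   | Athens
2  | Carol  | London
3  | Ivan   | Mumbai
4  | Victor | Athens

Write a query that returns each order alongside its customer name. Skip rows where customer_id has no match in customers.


INNER JOIN keeps only orders rows whose customer_id matches an id in customers. Walk through each order:
  - order 1 (Pen): customer_id=3 -> matches Ivan
  - order 2 (Keyboard): customer_id=NULL, no match -> dropped
  - order 3 (Mouse): customer_id=1 -> matches Yara
  - order 4 (Laptop): customer_id=1 -> matches Yara
  - order 5 (Lamp): customer_id=3 -> matches Ivan
  - order 6 (Tablet): customer_id=3 -> matches Ivan
  - order 7 (Monitor): customer_id=NULL, no match -> dropped
  - order 8 (Cable): customer_id=3 -> matches Ivan
So 2 of 8 rows are dropped.

SQL:
SELECT a.product, b.name AS customer
FROM orders a
INNER JOIN customers b ON a.customer_id = b.id

Result:
product | customer
--------+---------
Pen     | Ivan    
Mouse   | Yara    
Laptop  | Yara    
Lamp    | Ivan    
Tablet  | Ivan    
Cable   | Ivan    
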